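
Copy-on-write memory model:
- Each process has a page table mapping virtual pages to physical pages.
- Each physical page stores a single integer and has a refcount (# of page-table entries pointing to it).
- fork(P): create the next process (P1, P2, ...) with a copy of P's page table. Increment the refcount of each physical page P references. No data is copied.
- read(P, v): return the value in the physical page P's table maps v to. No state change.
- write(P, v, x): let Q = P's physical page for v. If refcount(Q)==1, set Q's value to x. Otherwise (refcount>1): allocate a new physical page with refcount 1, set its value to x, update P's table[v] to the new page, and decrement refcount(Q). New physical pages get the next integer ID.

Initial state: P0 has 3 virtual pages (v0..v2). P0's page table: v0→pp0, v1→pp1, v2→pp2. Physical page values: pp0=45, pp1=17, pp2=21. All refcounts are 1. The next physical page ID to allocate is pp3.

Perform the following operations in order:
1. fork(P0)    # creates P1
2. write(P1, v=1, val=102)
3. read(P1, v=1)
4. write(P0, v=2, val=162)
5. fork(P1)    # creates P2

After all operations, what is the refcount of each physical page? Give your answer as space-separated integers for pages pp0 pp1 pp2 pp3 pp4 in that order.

Answer: 3 1 2 2 1

Derivation:
Op 1: fork(P0) -> P1. 3 ppages; refcounts: pp0:2 pp1:2 pp2:2
Op 2: write(P1, v1, 102). refcount(pp1)=2>1 -> COPY to pp3. 4 ppages; refcounts: pp0:2 pp1:1 pp2:2 pp3:1
Op 3: read(P1, v1) -> 102. No state change.
Op 4: write(P0, v2, 162). refcount(pp2)=2>1 -> COPY to pp4. 5 ppages; refcounts: pp0:2 pp1:1 pp2:1 pp3:1 pp4:1
Op 5: fork(P1) -> P2. 5 ppages; refcounts: pp0:3 pp1:1 pp2:2 pp3:2 pp4:1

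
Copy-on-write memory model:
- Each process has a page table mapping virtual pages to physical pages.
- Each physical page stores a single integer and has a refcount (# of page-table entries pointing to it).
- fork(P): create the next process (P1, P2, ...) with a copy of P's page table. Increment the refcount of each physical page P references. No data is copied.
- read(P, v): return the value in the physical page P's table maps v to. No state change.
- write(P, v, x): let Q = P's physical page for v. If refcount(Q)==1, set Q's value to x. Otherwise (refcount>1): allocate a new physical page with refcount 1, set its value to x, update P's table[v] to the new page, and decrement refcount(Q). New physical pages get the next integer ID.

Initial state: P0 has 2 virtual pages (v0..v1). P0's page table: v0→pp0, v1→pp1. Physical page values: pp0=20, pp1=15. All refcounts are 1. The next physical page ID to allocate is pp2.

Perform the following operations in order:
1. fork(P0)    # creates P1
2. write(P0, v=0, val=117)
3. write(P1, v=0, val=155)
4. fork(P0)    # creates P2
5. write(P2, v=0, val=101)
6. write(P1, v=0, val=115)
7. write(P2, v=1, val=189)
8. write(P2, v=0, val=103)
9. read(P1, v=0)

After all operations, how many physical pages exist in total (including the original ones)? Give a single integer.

Op 1: fork(P0) -> P1. 2 ppages; refcounts: pp0:2 pp1:2
Op 2: write(P0, v0, 117). refcount(pp0)=2>1 -> COPY to pp2. 3 ppages; refcounts: pp0:1 pp1:2 pp2:1
Op 3: write(P1, v0, 155). refcount(pp0)=1 -> write in place. 3 ppages; refcounts: pp0:1 pp1:2 pp2:1
Op 4: fork(P0) -> P2. 3 ppages; refcounts: pp0:1 pp1:3 pp2:2
Op 5: write(P2, v0, 101). refcount(pp2)=2>1 -> COPY to pp3. 4 ppages; refcounts: pp0:1 pp1:3 pp2:1 pp3:1
Op 6: write(P1, v0, 115). refcount(pp0)=1 -> write in place. 4 ppages; refcounts: pp0:1 pp1:3 pp2:1 pp3:1
Op 7: write(P2, v1, 189). refcount(pp1)=3>1 -> COPY to pp4. 5 ppages; refcounts: pp0:1 pp1:2 pp2:1 pp3:1 pp4:1
Op 8: write(P2, v0, 103). refcount(pp3)=1 -> write in place. 5 ppages; refcounts: pp0:1 pp1:2 pp2:1 pp3:1 pp4:1
Op 9: read(P1, v0) -> 115. No state change.

Answer: 5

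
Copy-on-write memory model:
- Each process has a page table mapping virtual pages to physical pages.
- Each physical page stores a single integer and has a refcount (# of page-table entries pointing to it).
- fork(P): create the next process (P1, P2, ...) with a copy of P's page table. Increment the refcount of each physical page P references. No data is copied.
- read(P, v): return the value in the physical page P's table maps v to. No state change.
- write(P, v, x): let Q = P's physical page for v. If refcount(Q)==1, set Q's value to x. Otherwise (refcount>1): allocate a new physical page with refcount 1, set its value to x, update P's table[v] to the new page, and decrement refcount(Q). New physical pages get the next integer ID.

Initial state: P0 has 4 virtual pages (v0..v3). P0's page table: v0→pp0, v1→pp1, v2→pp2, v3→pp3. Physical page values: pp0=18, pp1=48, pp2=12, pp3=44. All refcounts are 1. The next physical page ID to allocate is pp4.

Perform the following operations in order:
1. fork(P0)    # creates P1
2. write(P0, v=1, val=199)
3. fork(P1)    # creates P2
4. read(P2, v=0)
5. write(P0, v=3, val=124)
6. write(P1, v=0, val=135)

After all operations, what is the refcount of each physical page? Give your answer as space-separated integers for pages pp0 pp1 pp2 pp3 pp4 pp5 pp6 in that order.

Answer: 2 2 3 2 1 1 1

Derivation:
Op 1: fork(P0) -> P1. 4 ppages; refcounts: pp0:2 pp1:2 pp2:2 pp3:2
Op 2: write(P0, v1, 199). refcount(pp1)=2>1 -> COPY to pp4. 5 ppages; refcounts: pp0:2 pp1:1 pp2:2 pp3:2 pp4:1
Op 3: fork(P1) -> P2. 5 ppages; refcounts: pp0:3 pp1:2 pp2:3 pp3:3 pp4:1
Op 4: read(P2, v0) -> 18. No state change.
Op 5: write(P0, v3, 124). refcount(pp3)=3>1 -> COPY to pp5. 6 ppages; refcounts: pp0:3 pp1:2 pp2:3 pp3:2 pp4:1 pp5:1
Op 6: write(P1, v0, 135). refcount(pp0)=3>1 -> COPY to pp6. 7 ppages; refcounts: pp0:2 pp1:2 pp2:3 pp3:2 pp4:1 pp5:1 pp6:1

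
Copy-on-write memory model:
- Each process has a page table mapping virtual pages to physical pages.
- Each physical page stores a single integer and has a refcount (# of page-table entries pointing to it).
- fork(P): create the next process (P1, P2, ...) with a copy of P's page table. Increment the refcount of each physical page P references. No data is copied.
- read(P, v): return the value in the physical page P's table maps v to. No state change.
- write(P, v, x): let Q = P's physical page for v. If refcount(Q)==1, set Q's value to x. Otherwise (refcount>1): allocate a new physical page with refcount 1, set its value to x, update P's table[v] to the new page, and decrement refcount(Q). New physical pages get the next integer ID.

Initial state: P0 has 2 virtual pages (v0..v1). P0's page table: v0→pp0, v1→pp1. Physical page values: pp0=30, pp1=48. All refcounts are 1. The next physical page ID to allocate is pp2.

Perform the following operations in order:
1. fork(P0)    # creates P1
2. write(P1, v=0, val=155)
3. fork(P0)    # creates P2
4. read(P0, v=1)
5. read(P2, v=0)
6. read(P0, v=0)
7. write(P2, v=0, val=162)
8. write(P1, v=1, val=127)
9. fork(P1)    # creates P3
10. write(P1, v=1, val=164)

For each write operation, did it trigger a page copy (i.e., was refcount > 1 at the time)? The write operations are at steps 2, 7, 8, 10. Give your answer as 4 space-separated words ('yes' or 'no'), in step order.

Op 1: fork(P0) -> P1. 2 ppages; refcounts: pp0:2 pp1:2
Op 2: write(P1, v0, 155). refcount(pp0)=2>1 -> COPY to pp2. 3 ppages; refcounts: pp0:1 pp1:2 pp2:1
Op 3: fork(P0) -> P2. 3 ppages; refcounts: pp0:2 pp1:3 pp2:1
Op 4: read(P0, v1) -> 48. No state change.
Op 5: read(P2, v0) -> 30. No state change.
Op 6: read(P0, v0) -> 30. No state change.
Op 7: write(P2, v0, 162). refcount(pp0)=2>1 -> COPY to pp3. 4 ppages; refcounts: pp0:1 pp1:3 pp2:1 pp3:1
Op 8: write(P1, v1, 127). refcount(pp1)=3>1 -> COPY to pp4. 5 ppages; refcounts: pp0:1 pp1:2 pp2:1 pp3:1 pp4:1
Op 9: fork(P1) -> P3. 5 ppages; refcounts: pp0:1 pp1:2 pp2:2 pp3:1 pp4:2
Op 10: write(P1, v1, 164). refcount(pp4)=2>1 -> COPY to pp5. 6 ppages; refcounts: pp0:1 pp1:2 pp2:2 pp3:1 pp4:1 pp5:1

yes yes yes yes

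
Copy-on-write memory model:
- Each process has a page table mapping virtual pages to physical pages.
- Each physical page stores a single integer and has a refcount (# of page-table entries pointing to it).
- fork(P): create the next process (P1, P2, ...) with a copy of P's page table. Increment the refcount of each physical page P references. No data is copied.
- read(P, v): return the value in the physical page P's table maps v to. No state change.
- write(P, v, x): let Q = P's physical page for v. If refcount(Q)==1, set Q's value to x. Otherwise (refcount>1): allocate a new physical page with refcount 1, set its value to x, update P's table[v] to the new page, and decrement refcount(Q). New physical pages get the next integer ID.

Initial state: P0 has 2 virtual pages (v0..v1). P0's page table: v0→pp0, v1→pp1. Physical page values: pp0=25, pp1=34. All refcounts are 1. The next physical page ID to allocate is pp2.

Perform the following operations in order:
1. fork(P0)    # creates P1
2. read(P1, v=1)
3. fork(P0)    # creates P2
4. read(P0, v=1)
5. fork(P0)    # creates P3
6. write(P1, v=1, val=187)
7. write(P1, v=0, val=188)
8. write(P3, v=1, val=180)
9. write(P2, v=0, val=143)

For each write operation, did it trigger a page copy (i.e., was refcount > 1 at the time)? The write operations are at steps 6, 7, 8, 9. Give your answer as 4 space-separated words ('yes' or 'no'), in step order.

Op 1: fork(P0) -> P1. 2 ppages; refcounts: pp0:2 pp1:2
Op 2: read(P1, v1) -> 34. No state change.
Op 3: fork(P0) -> P2. 2 ppages; refcounts: pp0:3 pp1:3
Op 4: read(P0, v1) -> 34. No state change.
Op 5: fork(P0) -> P3. 2 ppages; refcounts: pp0:4 pp1:4
Op 6: write(P1, v1, 187). refcount(pp1)=4>1 -> COPY to pp2. 3 ppages; refcounts: pp0:4 pp1:3 pp2:1
Op 7: write(P1, v0, 188). refcount(pp0)=4>1 -> COPY to pp3. 4 ppages; refcounts: pp0:3 pp1:3 pp2:1 pp3:1
Op 8: write(P3, v1, 180). refcount(pp1)=3>1 -> COPY to pp4. 5 ppages; refcounts: pp0:3 pp1:2 pp2:1 pp3:1 pp4:1
Op 9: write(P2, v0, 143). refcount(pp0)=3>1 -> COPY to pp5. 6 ppages; refcounts: pp0:2 pp1:2 pp2:1 pp3:1 pp4:1 pp5:1

yes yes yes yes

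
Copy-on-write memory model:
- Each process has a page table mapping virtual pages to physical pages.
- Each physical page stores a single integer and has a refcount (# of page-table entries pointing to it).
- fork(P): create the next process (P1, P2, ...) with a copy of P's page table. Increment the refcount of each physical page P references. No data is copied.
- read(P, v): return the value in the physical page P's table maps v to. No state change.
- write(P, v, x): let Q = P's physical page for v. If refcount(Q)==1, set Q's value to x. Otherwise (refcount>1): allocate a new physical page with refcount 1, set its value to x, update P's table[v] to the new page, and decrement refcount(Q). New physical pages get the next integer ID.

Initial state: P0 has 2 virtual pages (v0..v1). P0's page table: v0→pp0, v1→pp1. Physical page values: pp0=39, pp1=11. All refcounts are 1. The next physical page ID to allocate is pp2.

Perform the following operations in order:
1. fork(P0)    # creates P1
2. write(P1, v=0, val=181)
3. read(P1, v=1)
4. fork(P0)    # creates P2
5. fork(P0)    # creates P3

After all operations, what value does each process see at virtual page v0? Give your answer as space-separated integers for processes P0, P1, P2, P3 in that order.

Op 1: fork(P0) -> P1. 2 ppages; refcounts: pp0:2 pp1:2
Op 2: write(P1, v0, 181). refcount(pp0)=2>1 -> COPY to pp2. 3 ppages; refcounts: pp0:1 pp1:2 pp2:1
Op 3: read(P1, v1) -> 11. No state change.
Op 4: fork(P0) -> P2. 3 ppages; refcounts: pp0:2 pp1:3 pp2:1
Op 5: fork(P0) -> P3. 3 ppages; refcounts: pp0:3 pp1:4 pp2:1
P0: v0 -> pp0 = 39
P1: v0 -> pp2 = 181
P2: v0 -> pp0 = 39
P3: v0 -> pp0 = 39

Answer: 39 181 39 39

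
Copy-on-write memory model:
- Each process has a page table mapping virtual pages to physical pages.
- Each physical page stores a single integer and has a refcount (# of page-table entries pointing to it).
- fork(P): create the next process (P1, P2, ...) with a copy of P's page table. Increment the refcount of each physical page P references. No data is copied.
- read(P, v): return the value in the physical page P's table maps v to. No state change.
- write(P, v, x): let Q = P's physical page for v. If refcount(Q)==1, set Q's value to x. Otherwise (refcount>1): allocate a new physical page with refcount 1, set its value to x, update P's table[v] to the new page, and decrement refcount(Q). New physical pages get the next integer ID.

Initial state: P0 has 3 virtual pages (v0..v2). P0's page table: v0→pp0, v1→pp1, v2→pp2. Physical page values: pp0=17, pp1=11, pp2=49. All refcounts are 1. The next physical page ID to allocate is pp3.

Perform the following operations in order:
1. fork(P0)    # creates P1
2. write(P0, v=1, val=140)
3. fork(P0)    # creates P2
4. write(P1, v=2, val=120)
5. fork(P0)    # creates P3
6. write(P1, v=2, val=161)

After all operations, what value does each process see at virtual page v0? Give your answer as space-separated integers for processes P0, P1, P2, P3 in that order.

Answer: 17 17 17 17

Derivation:
Op 1: fork(P0) -> P1. 3 ppages; refcounts: pp0:2 pp1:2 pp2:2
Op 2: write(P0, v1, 140). refcount(pp1)=2>1 -> COPY to pp3. 4 ppages; refcounts: pp0:2 pp1:1 pp2:2 pp3:1
Op 3: fork(P0) -> P2. 4 ppages; refcounts: pp0:3 pp1:1 pp2:3 pp3:2
Op 4: write(P1, v2, 120). refcount(pp2)=3>1 -> COPY to pp4. 5 ppages; refcounts: pp0:3 pp1:1 pp2:2 pp3:2 pp4:1
Op 5: fork(P0) -> P3. 5 ppages; refcounts: pp0:4 pp1:1 pp2:3 pp3:3 pp4:1
Op 6: write(P1, v2, 161). refcount(pp4)=1 -> write in place. 5 ppages; refcounts: pp0:4 pp1:1 pp2:3 pp3:3 pp4:1
P0: v0 -> pp0 = 17
P1: v0 -> pp0 = 17
P2: v0 -> pp0 = 17
P3: v0 -> pp0 = 17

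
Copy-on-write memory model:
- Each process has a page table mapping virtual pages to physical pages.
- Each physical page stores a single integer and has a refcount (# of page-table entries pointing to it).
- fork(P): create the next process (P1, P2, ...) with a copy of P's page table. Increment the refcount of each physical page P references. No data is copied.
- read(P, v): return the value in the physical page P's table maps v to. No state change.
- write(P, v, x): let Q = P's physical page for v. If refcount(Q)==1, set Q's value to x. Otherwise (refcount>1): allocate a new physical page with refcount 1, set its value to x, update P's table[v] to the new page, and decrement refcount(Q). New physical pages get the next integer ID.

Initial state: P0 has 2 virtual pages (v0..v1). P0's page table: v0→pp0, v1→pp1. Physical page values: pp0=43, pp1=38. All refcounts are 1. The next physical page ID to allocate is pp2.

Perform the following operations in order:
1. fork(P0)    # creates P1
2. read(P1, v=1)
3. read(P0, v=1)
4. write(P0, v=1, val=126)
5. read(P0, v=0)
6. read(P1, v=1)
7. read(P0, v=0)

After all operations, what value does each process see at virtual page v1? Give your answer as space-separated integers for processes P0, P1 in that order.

Op 1: fork(P0) -> P1. 2 ppages; refcounts: pp0:2 pp1:2
Op 2: read(P1, v1) -> 38. No state change.
Op 3: read(P0, v1) -> 38. No state change.
Op 4: write(P0, v1, 126). refcount(pp1)=2>1 -> COPY to pp2. 3 ppages; refcounts: pp0:2 pp1:1 pp2:1
Op 5: read(P0, v0) -> 43. No state change.
Op 6: read(P1, v1) -> 38. No state change.
Op 7: read(P0, v0) -> 43. No state change.
P0: v1 -> pp2 = 126
P1: v1 -> pp1 = 38

Answer: 126 38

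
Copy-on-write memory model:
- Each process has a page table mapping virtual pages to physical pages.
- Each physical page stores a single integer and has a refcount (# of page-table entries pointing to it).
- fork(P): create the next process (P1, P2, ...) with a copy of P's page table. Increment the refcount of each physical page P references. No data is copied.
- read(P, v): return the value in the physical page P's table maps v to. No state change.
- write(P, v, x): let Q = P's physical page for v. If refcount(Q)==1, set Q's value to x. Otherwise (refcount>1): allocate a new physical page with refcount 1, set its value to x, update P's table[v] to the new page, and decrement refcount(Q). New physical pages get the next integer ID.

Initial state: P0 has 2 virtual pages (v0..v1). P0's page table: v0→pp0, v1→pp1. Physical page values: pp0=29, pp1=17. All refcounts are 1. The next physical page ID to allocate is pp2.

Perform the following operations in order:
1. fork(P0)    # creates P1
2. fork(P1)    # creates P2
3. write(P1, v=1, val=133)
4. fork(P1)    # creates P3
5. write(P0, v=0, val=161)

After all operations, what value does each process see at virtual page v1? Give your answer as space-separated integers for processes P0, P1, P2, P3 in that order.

Op 1: fork(P0) -> P1. 2 ppages; refcounts: pp0:2 pp1:2
Op 2: fork(P1) -> P2. 2 ppages; refcounts: pp0:3 pp1:3
Op 3: write(P1, v1, 133). refcount(pp1)=3>1 -> COPY to pp2. 3 ppages; refcounts: pp0:3 pp1:2 pp2:1
Op 4: fork(P1) -> P3. 3 ppages; refcounts: pp0:4 pp1:2 pp2:2
Op 5: write(P0, v0, 161). refcount(pp0)=4>1 -> COPY to pp3. 4 ppages; refcounts: pp0:3 pp1:2 pp2:2 pp3:1
P0: v1 -> pp1 = 17
P1: v1 -> pp2 = 133
P2: v1 -> pp1 = 17
P3: v1 -> pp2 = 133

Answer: 17 133 17 133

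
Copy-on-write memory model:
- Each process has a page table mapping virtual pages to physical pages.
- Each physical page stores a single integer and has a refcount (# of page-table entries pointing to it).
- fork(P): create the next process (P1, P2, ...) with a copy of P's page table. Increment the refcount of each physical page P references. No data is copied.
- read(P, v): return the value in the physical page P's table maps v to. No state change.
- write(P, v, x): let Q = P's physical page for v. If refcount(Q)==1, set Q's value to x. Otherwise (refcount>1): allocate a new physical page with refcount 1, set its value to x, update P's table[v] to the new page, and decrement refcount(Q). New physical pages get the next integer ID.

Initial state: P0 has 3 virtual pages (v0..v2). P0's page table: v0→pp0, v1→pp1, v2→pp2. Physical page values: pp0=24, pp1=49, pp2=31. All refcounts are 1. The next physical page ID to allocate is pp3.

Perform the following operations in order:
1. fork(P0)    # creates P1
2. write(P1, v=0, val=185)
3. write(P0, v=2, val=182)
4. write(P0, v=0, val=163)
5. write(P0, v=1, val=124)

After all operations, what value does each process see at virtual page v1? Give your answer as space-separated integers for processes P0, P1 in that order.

Op 1: fork(P0) -> P1. 3 ppages; refcounts: pp0:2 pp1:2 pp2:2
Op 2: write(P1, v0, 185). refcount(pp0)=2>1 -> COPY to pp3. 4 ppages; refcounts: pp0:1 pp1:2 pp2:2 pp3:1
Op 3: write(P0, v2, 182). refcount(pp2)=2>1 -> COPY to pp4. 5 ppages; refcounts: pp0:1 pp1:2 pp2:1 pp3:1 pp4:1
Op 4: write(P0, v0, 163). refcount(pp0)=1 -> write in place. 5 ppages; refcounts: pp0:1 pp1:2 pp2:1 pp3:1 pp4:1
Op 5: write(P0, v1, 124). refcount(pp1)=2>1 -> COPY to pp5. 6 ppages; refcounts: pp0:1 pp1:1 pp2:1 pp3:1 pp4:1 pp5:1
P0: v1 -> pp5 = 124
P1: v1 -> pp1 = 49

Answer: 124 49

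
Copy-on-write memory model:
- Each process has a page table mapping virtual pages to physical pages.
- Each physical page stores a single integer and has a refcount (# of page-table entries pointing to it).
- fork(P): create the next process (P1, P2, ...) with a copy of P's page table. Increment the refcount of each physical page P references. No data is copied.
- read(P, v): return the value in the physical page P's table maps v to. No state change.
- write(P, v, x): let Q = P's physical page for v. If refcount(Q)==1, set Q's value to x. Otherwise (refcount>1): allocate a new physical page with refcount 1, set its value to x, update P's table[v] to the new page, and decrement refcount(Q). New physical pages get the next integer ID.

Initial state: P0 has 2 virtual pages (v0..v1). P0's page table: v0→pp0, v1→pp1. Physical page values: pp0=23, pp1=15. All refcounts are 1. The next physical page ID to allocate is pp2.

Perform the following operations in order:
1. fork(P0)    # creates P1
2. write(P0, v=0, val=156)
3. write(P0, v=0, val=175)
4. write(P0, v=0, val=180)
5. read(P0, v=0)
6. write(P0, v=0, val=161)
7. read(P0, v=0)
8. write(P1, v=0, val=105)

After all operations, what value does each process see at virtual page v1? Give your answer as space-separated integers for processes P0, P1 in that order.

Op 1: fork(P0) -> P1. 2 ppages; refcounts: pp0:2 pp1:2
Op 2: write(P0, v0, 156). refcount(pp0)=2>1 -> COPY to pp2. 3 ppages; refcounts: pp0:1 pp1:2 pp2:1
Op 3: write(P0, v0, 175). refcount(pp2)=1 -> write in place. 3 ppages; refcounts: pp0:1 pp1:2 pp2:1
Op 4: write(P0, v0, 180). refcount(pp2)=1 -> write in place. 3 ppages; refcounts: pp0:1 pp1:2 pp2:1
Op 5: read(P0, v0) -> 180. No state change.
Op 6: write(P0, v0, 161). refcount(pp2)=1 -> write in place. 3 ppages; refcounts: pp0:1 pp1:2 pp2:1
Op 7: read(P0, v0) -> 161. No state change.
Op 8: write(P1, v0, 105). refcount(pp0)=1 -> write in place. 3 ppages; refcounts: pp0:1 pp1:2 pp2:1
P0: v1 -> pp1 = 15
P1: v1 -> pp1 = 15

Answer: 15 15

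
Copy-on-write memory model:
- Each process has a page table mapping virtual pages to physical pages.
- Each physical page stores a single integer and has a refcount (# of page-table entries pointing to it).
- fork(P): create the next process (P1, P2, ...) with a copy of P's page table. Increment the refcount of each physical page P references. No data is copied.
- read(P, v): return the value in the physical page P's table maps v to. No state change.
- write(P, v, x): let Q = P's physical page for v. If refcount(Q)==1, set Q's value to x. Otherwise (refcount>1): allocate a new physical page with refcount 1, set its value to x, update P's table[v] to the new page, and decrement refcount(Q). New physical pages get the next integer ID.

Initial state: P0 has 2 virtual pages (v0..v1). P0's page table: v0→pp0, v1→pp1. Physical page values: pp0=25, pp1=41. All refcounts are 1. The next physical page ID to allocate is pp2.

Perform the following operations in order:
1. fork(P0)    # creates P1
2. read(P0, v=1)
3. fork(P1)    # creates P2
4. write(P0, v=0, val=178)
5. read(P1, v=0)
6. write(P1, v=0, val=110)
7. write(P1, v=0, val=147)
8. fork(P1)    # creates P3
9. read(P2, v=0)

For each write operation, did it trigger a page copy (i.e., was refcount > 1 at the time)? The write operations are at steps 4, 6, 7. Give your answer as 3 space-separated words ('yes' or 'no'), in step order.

Op 1: fork(P0) -> P1. 2 ppages; refcounts: pp0:2 pp1:2
Op 2: read(P0, v1) -> 41. No state change.
Op 3: fork(P1) -> P2. 2 ppages; refcounts: pp0:3 pp1:3
Op 4: write(P0, v0, 178). refcount(pp0)=3>1 -> COPY to pp2. 3 ppages; refcounts: pp0:2 pp1:3 pp2:1
Op 5: read(P1, v0) -> 25. No state change.
Op 6: write(P1, v0, 110). refcount(pp0)=2>1 -> COPY to pp3. 4 ppages; refcounts: pp0:1 pp1:3 pp2:1 pp3:1
Op 7: write(P1, v0, 147). refcount(pp3)=1 -> write in place. 4 ppages; refcounts: pp0:1 pp1:3 pp2:1 pp3:1
Op 8: fork(P1) -> P3. 4 ppages; refcounts: pp0:1 pp1:4 pp2:1 pp3:2
Op 9: read(P2, v0) -> 25. No state change.

yes yes no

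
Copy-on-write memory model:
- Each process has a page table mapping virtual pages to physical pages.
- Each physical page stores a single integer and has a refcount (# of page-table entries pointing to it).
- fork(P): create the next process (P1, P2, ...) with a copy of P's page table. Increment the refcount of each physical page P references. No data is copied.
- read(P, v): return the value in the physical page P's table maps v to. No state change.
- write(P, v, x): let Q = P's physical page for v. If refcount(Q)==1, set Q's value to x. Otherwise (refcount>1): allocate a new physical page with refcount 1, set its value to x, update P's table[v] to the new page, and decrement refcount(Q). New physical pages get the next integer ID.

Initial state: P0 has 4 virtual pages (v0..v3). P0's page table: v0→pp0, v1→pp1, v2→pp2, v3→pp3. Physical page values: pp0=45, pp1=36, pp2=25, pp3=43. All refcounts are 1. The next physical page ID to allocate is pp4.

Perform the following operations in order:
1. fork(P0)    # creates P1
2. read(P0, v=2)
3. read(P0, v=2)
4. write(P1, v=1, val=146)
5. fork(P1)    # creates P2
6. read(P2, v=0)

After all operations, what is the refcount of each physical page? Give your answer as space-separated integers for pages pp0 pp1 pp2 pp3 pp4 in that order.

Answer: 3 1 3 3 2

Derivation:
Op 1: fork(P0) -> P1. 4 ppages; refcounts: pp0:2 pp1:2 pp2:2 pp3:2
Op 2: read(P0, v2) -> 25. No state change.
Op 3: read(P0, v2) -> 25. No state change.
Op 4: write(P1, v1, 146). refcount(pp1)=2>1 -> COPY to pp4. 5 ppages; refcounts: pp0:2 pp1:1 pp2:2 pp3:2 pp4:1
Op 5: fork(P1) -> P2. 5 ppages; refcounts: pp0:3 pp1:1 pp2:3 pp3:3 pp4:2
Op 6: read(P2, v0) -> 45. No state change.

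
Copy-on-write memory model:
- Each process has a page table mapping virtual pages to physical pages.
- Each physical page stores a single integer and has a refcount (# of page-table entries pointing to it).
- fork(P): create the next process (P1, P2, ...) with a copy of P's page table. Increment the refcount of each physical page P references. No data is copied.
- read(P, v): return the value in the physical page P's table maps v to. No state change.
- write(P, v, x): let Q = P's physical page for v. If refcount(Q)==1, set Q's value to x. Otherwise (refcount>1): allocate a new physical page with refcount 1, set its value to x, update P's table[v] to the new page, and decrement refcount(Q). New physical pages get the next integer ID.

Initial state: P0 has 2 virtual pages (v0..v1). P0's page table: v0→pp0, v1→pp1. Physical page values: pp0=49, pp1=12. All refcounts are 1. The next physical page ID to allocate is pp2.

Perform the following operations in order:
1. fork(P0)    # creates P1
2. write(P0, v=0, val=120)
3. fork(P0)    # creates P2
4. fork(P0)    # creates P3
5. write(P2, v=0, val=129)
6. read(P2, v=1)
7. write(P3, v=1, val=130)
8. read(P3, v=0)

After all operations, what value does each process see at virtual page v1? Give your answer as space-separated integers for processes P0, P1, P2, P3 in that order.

Answer: 12 12 12 130

Derivation:
Op 1: fork(P0) -> P1. 2 ppages; refcounts: pp0:2 pp1:2
Op 2: write(P0, v0, 120). refcount(pp0)=2>1 -> COPY to pp2. 3 ppages; refcounts: pp0:1 pp1:2 pp2:1
Op 3: fork(P0) -> P2. 3 ppages; refcounts: pp0:1 pp1:3 pp2:2
Op 4: fork(P0) -> P3. 3 ppages; refcounts: pp0:1 pp1:4 pp2:3
Op 5: write(P2, v0, 129). refcount(pp2)=3>1 -> COPY to pp3. 4 ppages; refcounts: pp0:1 pp1:4 pp2:2 pp3:1
Op 6: read(P2, v1) -> 12. No state change.
Op 7: write(P3, v1, 130). refcount(pp1)=4>1 -> COPY to pp4. 5 ppages; refcounts: pp0:1 pp1:3 pp2:2 pp3:1 pp4:1
Op 8: read(P3, v0) -> 120. No state change.
P0: v1 -> pp1 = 12
P1: v1 -> pp1 = 12
P2: v1 -> pp1 = 12
P3: v1 -> pp4 = 130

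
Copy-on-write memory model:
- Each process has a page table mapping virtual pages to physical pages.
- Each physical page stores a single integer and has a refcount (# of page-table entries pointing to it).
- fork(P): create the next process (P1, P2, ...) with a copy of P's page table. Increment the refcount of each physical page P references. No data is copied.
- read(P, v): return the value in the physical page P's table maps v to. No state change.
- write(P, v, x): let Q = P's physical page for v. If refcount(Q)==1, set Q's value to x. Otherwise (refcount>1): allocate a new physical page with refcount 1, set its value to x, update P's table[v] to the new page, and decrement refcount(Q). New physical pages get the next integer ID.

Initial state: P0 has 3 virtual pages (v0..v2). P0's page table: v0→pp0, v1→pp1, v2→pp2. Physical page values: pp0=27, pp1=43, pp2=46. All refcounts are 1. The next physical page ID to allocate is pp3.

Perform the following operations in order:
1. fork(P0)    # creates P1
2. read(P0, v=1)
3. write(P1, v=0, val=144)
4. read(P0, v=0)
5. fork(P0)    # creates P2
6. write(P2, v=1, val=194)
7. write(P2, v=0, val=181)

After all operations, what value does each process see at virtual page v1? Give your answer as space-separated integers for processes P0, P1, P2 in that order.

Answer: 43 43 194

Derivation:
Op 1: fork(P0) -> P1. 3 ppages; refcounts: pp0:2 pp1:2 pp2:2
Op 2: read(P0, v1) -> 43. No state change.
Op 3: write(P1, v0, 144). refcount(pp0)=2>1 -> COPY to pp3. 4 ppages; refcounts: pp0:1 pp1:2 pp2:2 pp3:1
Op 4: read(P0, v0) -> 27. No state change.
Op 5: fork(P0) -> P2. 4 ppages; refcounts: pp0:2 pp1:3 pp2:3 pp3:1
Op 6: write(P2, v1, 194). refcount(pp1)=3>1 -> COPY to pp4. 5 ppages; refcounts: pp0:2 pp1:2 pp2:3 pp3:1 pp4:1
Op 7: write(P2, v0, 181). refcount(pp0)=2>1 -> COPY to pp5. 6 ppages; refcounts: pp0:1 pp1:2 pp2:3 pp3:1 pp4:1 pp5:1
P0: v1 -> pp1 = 43
P1: v1 -> pp1 = 43
P2: v1 -> pp4 = 194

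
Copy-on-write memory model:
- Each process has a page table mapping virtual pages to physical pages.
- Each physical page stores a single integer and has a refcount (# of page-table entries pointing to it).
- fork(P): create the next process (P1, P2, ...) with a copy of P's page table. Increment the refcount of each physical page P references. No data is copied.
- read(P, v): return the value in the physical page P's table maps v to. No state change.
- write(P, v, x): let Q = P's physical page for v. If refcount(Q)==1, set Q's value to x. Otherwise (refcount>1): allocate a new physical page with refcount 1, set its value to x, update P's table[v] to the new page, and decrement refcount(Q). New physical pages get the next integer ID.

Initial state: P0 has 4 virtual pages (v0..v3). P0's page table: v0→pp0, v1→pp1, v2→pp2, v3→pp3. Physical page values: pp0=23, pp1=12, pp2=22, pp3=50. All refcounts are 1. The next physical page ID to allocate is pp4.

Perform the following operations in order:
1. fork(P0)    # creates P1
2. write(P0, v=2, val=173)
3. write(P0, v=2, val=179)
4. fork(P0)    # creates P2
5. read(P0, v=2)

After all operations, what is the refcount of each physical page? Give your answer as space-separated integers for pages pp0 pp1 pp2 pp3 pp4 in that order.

Answer: 3 3 1 3 2

Derivation:
Op 1: fork(P0) -> P1. 4 ppages; refcounts: pp0:2 pp1:2 pp2:2 pp3:2
Op 2: write(P0, v2, 173). refcount(pp2)=2>1 -> COPY to pp4. 5 ppages; refcounts: pp0:2 pp1:2 pp2:1 pp3:2 pp4:1
Op 3: write(P0, v2, 179). refcount(pp4)=1 -> write in place. 5 ppages; refcounts: pp0:2 pp1:2 pp2:1 pp3:2 pp4:1
Op 4: fork(P0) -> P2. 5 ppages; refcounts: pp0:3 pp1:3 pp2:1 pp3:3 pp4:2
Op 5: read(P0, v2) -> 179. No state change.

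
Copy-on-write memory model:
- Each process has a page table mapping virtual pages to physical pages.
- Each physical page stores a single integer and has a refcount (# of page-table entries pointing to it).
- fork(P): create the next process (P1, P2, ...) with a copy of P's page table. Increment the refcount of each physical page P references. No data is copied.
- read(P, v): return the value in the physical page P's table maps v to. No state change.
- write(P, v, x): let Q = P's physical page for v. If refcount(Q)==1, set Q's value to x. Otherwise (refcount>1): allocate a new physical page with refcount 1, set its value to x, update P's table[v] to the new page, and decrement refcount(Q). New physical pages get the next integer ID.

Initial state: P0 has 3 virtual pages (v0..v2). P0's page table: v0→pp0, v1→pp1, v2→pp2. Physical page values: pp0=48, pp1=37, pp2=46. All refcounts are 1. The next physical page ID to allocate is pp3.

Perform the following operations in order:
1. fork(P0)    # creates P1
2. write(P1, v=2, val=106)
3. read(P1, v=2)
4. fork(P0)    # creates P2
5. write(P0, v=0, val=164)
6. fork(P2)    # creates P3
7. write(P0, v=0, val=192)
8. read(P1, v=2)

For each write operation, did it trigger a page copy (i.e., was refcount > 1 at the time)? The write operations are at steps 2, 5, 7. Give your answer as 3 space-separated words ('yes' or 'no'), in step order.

Op 1: fork(P0) -> P1. 3 ppages; refcounts: pp0:2 pp1:2 pp2:2
Op 2: write(P1, v2, 106). refcount(pp2)=2>1 -> COPY to pp3. 4 ppages; refcounts: pp0:2 pp1:2 pp2:1 pp3:1
Op 3: read(P1, v2) -> 106. No state change.
Op 4: fork(P0) -> P2. 4 ppages; refcounts: pp0:3 pp1:3 pp2:2 pp3:1
Op 5: write(P0, v0, 164). refcount(pp0)=3>1 -> COPY to pp4. 5 ppages; refcounts: pp0:2 pp1:3 pp2:2 pp3:1 pp4:1
Op 6: fork(P2) -> P3. 5 ppages; refcounts: pp0:3 pp1:4 pp2:3 pp3:1 pp4:1
Op 7: write(P0, v0, 192). refcount(pp4)=1 -> write in place. 5 ppages; refcounts: pp0:3 pp1:4 pp2:3 pp3:1 pp4:1
Op 8: read(P1, v2) -> 106. No state change.

yes yes no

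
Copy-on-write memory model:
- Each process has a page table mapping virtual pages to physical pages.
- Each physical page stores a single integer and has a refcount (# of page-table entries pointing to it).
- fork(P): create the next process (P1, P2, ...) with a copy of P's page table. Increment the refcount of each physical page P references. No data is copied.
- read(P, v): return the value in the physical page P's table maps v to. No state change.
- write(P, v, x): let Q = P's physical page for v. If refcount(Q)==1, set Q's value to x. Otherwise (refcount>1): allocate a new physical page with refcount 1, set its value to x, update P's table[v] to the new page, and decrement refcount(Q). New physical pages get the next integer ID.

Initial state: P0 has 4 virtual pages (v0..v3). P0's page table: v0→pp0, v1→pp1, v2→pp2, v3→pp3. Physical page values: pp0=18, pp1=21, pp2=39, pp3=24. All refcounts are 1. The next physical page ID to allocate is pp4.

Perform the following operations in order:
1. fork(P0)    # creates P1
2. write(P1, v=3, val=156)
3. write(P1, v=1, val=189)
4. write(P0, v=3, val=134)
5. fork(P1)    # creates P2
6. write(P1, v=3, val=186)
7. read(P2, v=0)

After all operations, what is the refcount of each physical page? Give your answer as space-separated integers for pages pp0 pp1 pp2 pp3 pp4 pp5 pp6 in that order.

Op 1: fork(P0) -> P1. 4 ppages; refcounts: pp0:2 pp1:2 pp2:2 pp3:2
Op 2: write(P1, v3, 156). refcount(pp3)=2>1 -> COPY to pp4. 5 ppages; refcounts: pp0:2 pp1:2 pp2:2 pp3:1 pp4:1
Op 3: write(P1, v1, 189). refcount(pp1)=2>1 -> COPY to pp5. 6 ppages; refcounts: pp0:2 pp1:1 pp2:2 pp3:1 pp4:1 pp5:1
Op 4: write(P0, v3, 134). refcount(pp3)=1 -> write in place. 6 ppages; refcounts: pp0:2 pp1:1 pp2:2 pp3:1 pp4:1 pp5:1
Op 5: fork(P1) -> P2. 6 ppages; refcounts: pp0:3 pp1:1 pp2:3 pp3:1 pp4:2 pp5:2
Op 6: write(P1, v3, 186). refcount(pp4)=2>1 -> COPY to pp6. 7 ppages; refcounts: pp0:3 pp1:1 pp2:3 pp3:1 pp4:1 pp5:2 pp6:1
Op 7: read(P2, v0) -> 18. No state change.

Answer: 3 1 3 1 1 2 1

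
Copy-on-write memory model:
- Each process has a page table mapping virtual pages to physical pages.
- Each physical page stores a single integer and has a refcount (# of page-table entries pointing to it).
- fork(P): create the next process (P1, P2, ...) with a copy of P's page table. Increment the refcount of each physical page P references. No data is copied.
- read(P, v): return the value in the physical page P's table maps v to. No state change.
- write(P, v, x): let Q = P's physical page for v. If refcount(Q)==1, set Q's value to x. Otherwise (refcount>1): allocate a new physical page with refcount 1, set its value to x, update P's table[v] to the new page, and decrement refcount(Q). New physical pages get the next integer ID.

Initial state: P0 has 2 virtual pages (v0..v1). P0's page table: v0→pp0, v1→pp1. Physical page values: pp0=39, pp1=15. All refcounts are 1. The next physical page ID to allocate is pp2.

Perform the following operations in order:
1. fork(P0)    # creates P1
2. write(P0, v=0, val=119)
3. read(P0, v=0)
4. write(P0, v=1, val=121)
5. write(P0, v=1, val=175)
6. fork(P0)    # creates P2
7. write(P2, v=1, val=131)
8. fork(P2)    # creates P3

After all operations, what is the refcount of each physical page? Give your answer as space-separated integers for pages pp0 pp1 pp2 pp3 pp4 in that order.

Op 1: fork(P0) -> P1. 2 ppages; refcounts: pp0:2 pp1:2
Op 2: write(P0, v0, 119). refcount(pp0)=2>1 -> COPY to pp2. 3 ppages; refcounts: pp0:1 pp1:2 pp2:1
Op 3: read(P0, v0) -> 119. No state change.
Op 4: write(P0, v1, 121). refcount(pp1)=2>1 -> COPY to pp3. 4 ppages; refcounts: pp0:1 pp1:1 pp2:1 pp3:1
Op 5: write(P0, v1, 175). refcount(pp3)=1 -> write in place. 4 ppages; refcounts: pp0:1 pp1:1 pp2:1 pp3:1
Op 6: fork(P0) -> P2. 4 ppages; refcounts: pp0:1 pp1:1 pp2:2 pp3:2
Op 7: write(P2, v1, 131). refcount(pp3)=2>1 -> COPY to pp4. 5 ppages; refcounts: pp0:1 pp1:1 pp2:2 pp3:1 pp4:1
Op 8: fork(P2) -> P3. 5 ppages; refcounts: pp0:1 pp1:1 pp2:3 pp3:1 pp4:2

Answer: 1 1 3 1 2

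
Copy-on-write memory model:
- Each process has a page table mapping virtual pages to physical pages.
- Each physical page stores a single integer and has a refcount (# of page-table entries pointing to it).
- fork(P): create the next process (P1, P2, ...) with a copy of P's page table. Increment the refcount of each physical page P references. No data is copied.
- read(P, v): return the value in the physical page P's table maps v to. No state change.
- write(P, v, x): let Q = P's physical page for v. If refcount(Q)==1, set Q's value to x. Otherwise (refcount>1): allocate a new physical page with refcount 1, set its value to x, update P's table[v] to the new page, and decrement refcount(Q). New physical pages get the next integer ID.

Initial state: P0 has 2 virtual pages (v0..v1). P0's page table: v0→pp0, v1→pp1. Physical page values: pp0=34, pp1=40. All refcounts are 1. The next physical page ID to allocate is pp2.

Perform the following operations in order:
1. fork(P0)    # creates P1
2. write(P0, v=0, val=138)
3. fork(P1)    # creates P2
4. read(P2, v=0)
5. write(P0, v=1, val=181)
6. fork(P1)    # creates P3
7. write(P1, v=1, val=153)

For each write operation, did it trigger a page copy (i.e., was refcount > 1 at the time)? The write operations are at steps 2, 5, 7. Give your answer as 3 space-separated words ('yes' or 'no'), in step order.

Op 1: fork(P0) -> P1. 2 ppages; refcounts: pp0:2 pp1:2
Op 2: write(P0, v0, 138). refcount(pp0)=2>1 -> COPY to pp2. 3 ppages; refcounts: pp0:1 pp1:2 pp2:1
Op 3: fork(P1) -> P2. 3 ppages; refcounts: pp0:2 pp1:3 pp2:1
Op 4: read(P2, v0) -> 34. No state change.
Op 5: write(P0, v1, 181). refcount(pp1)=3>1 -> COPY to pp3. 4 ppages; refcounts: pp0:2 pp1:2 pp2:1 pp3:1
Op 6: fork(P1) -> P3. 4 ppages; refcounts: pp0:3 pp1:3 pp2:1 pp3:1
Op 7: write(P1, v1, 153). refcount(pp1)=3>1 -> COPY to pp4. 5 ppages; refcounts: pp0:3 pp1:2 pp2:1 pp3:1 pp4:1

yes yes yes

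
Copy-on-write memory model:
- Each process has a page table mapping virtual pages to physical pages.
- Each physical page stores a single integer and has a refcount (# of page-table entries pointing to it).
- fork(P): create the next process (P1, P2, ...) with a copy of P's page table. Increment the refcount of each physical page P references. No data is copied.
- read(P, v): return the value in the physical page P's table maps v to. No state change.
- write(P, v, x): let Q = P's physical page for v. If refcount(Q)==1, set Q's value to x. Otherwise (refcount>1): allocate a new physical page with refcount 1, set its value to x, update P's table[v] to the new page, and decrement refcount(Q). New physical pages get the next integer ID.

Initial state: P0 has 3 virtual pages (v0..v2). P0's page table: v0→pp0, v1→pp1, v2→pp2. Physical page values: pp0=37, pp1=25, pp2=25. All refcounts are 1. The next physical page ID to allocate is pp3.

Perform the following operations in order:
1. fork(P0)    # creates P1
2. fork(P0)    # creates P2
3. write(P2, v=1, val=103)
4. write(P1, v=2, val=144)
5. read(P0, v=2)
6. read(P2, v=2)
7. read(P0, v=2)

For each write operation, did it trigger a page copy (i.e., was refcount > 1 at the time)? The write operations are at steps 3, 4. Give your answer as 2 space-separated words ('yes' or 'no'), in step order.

Op 1: fork(P0) -> P1. 3 ppages; refcounts: pp0:2 pp1:2 pp2:2
Op 2: fork(P0) -> P2. 3 ppages; refcounts: pp0:3 pp1:3 pp2:3
Op 3: write(P2, v1, 103). refcount(pp1)=3>1 -> COPY to pp3. 4 ppages; refcounts: pp0:3 pp1:2 pp2:3 pp3:1
Op 4: write(P1, v2, 144). refcount(pp2)=3>1 -> COPY to pp4. 5 ppages; refcounts: pp0:3 pp1:2 pp2:2 pp3:1 pp4:1
Op 5: read(P0, v2) -> 25. No state change.
Op 6: read(P2, v2) -> 25. No state change.
Op 7: read(P0, v2) -> 25. No state change.

yes yes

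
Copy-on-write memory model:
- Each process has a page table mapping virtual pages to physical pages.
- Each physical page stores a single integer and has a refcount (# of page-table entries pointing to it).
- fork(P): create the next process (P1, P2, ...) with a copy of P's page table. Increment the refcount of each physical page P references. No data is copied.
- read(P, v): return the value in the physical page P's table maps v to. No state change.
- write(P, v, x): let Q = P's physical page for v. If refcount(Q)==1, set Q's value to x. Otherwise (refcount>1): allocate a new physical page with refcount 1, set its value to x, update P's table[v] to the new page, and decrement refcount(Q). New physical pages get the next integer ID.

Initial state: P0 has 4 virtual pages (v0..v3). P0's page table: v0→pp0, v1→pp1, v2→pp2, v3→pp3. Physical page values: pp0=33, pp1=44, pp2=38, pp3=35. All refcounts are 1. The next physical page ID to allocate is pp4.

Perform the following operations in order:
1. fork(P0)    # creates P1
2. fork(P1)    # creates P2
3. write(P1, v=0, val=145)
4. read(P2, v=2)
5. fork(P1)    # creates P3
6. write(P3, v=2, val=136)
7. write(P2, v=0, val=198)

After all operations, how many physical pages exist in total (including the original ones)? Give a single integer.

Op 1: fork(P0) -> P1. 4 ppages; refcounts: pp0:2 pp1:2 pp2:2 pp3:2
Op 2: fork(P1) -> P2. 4 ppages; refcounts: pp0:3 pp1:3 pp2:3 pp3:3
Op 3: write(P1, v0, 145). refcount(pp0)=3>1 -> COPY to pp4. 5 ppages; refcounts: pp0:2 pp1:3 pp2:3 pp3:3 pp4:1
Op 4: read(P2, v2) -> 38. No state change.
Op 5: fork(P1) -> P3. 5 ppages; refcounts: pp0:2 pp1:4 pp2:4 pp3:4 pp4:2
Op 6: write(P3, v2, 136). refcount(pp2)=4>1 -> COPY to pp5. 6 ppages; refcounts: pp0:2 pp1:4 pp2:3 pp3:4 pp4:2 pp5:1
Op 7: write(P2, v0, 198). refcount(pp0)=2>1 -> COPY to pp6. 7 ppages; refcounts: pp0:1 pp1:4 pp2:3 pp3:4 pp4:2 pp5:1 pp6:1

Answer: 7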